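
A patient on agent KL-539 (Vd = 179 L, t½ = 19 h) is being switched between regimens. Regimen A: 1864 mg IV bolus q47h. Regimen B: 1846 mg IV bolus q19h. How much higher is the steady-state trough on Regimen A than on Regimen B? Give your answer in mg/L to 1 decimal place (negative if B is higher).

-8.0 mg/L

Regimen A: f = (1/2)^(47/19) ≈ 0.1800; Cmin,ss = (1864/179)·f/(1−f) ≈ 2.286 mg/L.
Regimen B: f = (1/2)^(19/19) ≈ 0.5000; Cmin,ss = (1846/179)·f/(1−f) ≈ 10.313 mg/L.
Difference ≈ 2.286 − 10.313 ≈ -8.027 mg/L.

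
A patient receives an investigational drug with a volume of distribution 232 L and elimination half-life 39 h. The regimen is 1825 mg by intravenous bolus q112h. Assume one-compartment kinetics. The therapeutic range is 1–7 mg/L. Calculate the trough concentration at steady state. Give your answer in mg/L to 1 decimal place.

1.2 mg/L

τ/t½ = 112/39 ≈ 2.8718, so fraction remaining f = (1/2)^(112/39) ≈ 0.1366.
Accumulation ratio R = 1/(1 − f) ≈ 1/0.8634 ≈ 1.1582.
Each bolus raises the concentration by D/Vd = 1825/232 ≈ 7.866 mg/L.
Cmax,ss = C₀/(1 − f) ≈ 7.866/0.8634 ≈ 9.110 mg/L.
One interval later, Cmin,ss = Cmax,ss·e^(−kτ) ≈ 9.110 × 0.1366 ≈ 1.244 mg/L.
Trough 1.2 mg/L vs MEC 1 mg/L: adequate.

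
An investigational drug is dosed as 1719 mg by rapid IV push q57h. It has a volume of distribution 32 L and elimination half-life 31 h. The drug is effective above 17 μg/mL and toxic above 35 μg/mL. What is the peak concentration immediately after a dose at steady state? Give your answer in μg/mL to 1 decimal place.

74.6 μg/mL

τ/t½ = 57/31 ≈ 1.8387, so fraction remaining f = (1/2)^(57/31) ≈ 0.2796.
At steady state, accumulation factor R = 1/(1 − e^(−kτ)) ≈ 1.3881.
Each bolus raises the concentration by D/Vd = 1719/32 ≈ 53.719 μg/mL.
Steady-state peak Cmax,ss = C₀·R ≈ 53.719 × 1.3881 ≈ 74.567 μg/mL.
Peak 74.6 μg/mL vs MTC 35 μg/mL: exceeds toxic threshold.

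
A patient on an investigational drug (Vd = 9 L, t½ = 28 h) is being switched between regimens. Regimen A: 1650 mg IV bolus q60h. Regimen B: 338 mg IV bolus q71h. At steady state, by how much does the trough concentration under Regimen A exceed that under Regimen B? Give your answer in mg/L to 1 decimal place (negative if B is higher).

Regimen A: f = (1/2)^(60/28) ≈ 0.2264; Cmin,ss = (1650/9)·f/(1−f) ≈ 53.654 mg/L.
Regimen B: f = (1/2)^(71/28) ≈ 0.1725; Cmin,ss = (338/9)·f/(1−f) ≈ 7.829 mg/L.
Difference ≈ 53.654 − 7.829 ≈ 45.825 mg/L.

45.8 mg/L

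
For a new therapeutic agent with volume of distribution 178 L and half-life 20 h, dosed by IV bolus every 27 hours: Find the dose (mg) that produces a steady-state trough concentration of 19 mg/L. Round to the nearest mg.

5239 mg

τ/t½ = 27/20 ≈ 1.35, so f = (1/2)^(27/20) ≈ 0.392292.
Cmin,ss = (D/Vd)·f/(1−f), so D = Cmin,ss·Vd·(1−f)/f.
D = 19 × 178 × (1−f)/f ≈ 19 × 178 × 1.54912 ≈ 5239.12 mg.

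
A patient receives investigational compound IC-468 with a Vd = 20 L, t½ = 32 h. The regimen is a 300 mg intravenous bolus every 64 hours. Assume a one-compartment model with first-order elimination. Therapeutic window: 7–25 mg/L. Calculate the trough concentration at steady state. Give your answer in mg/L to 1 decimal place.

τ = 64 h = 2 half-lives, so f = (1/2)^2 = 0.25.
Accumulation ratio R = 1/(1 − f) = 1/0.75 = 4/3.
Single-dose peak C₀ = D/Vd = 300/20 = 15 mg/L.
Steady-state peak Cmax,ss = C₀·R = 15 × 4/3 ≈ 20.000 mg/L.
Steady-state trough Cmin,ss = Cmax,ss·f ≈ 20.000 × 0.25 ≈ 5.000 mg/L.
Trough 5.0 mg/L vs MEC 7 mg/L: subtherapeutic.

5.0 mg/L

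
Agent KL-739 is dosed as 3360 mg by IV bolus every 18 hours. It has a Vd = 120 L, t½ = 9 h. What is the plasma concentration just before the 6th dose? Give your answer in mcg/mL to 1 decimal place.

9.3 mcg/mL

f = (1/2)^(τ/t½) = (1/2)^(18/9) ≈ 0.2500.
C₀ = D/Vd = 3360/120 ≈ 28.000 mcg/mL.
Before the 6th dose, 5 doses have been given. Superposition: Cmin = C₀·(f + f² + … + f^5).
≈ 28.000 × (0.2500 + 0.0625 + 0.0156 + 0.0039 + 0.0010) ≈ 28.000 × 0.3330 ≈ 9.324 mcg/mL.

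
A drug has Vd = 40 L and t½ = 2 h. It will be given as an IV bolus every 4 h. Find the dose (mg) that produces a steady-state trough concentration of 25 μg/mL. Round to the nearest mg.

τ/t½ = 4/2 ≈ 2, so f = (1/2)^(4/2) ≈ 0.250000.
Cmin,ss = (D/Vd)·f/(1−f), so D = Cmin,ss·Vd·(1−f)/f.
D = 25 × 40 × (1−f)/f ≈ 25 × 40 × 3.00000 ≈ 3000.00 mg.

3000 mg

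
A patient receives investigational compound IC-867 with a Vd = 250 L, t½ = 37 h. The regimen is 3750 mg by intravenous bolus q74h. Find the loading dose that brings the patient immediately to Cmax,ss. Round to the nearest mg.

f = (1/2)^(74/37) ≈ 0.250000; accumulation ratio R = 1/(1−f) ≈ 1.33333.
Loading dose to hit Cmax,ss on first dose: D_load = D_maint·R ≈ 3750 × 1.33333 ≈ 4999.99 mg.

5000 mg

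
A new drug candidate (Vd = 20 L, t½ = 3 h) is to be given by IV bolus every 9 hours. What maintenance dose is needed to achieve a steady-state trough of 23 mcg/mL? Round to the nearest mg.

3220 mg

τ/t½ = 9/3 ≈ 3, so f = (1/2)^(9/3) ≈ 0.125000.
Cmin,ss = (D/Vd)·f/(1−f), so D = Cmin,ss·Vd·(1−f)/f.
D = 23 × 20 × (1−f)/f ≈ 23 × 20 × 7.00000 ≈ 3220.00 mg.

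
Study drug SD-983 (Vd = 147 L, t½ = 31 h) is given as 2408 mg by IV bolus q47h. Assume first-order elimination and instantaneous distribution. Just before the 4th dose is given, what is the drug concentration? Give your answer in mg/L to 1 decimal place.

f = (1/2)^(τ/t½) = (1/2)^(47/31) ≈ 0.3496.
C₀ = D/Vd = 2408/147 ≈ 16.381 mg/L.
Before the 4th dose, 3 doses have been given. Superposition: Cmin = C₀·(f + f² + … + f^3).
≈ 16.381 × (0.3496 + 0.1222 + 0.0427) ≈ 16.381 × 0.5145 ≈ 8.428 mg/L.

8.4 mg/L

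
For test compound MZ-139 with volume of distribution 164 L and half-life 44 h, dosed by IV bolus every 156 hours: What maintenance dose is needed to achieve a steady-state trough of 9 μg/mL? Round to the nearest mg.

τ/t½ = 156/44 ≈ 3.5455, so f = (1/2)^(156/44) ≈ 0.085647.
Cmin,ss = (D/Vd)·f/(1−f), so D = Cmin,ss·Vd·(1−f)/f.
D = 9 × 164 × (1−f)/f ≈ 9 × 164 × 10.67583 ≈ 15757.53 mg.

15758 mg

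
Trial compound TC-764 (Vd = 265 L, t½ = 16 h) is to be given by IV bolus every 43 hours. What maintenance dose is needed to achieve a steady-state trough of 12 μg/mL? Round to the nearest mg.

17305 mg

τ/t½ = 43/16 ≈ 2.6875, so f = (1/2)^(43/16) ≈ 0.155232.
Cmin,ss = (D/Vd)·f/(1−f), so D = Cmin,ss·Vd·(1−f)/f.
D = 12 × 265 × (1−f)/f ≈ 12 × 265 × 5.44197 ≈ 17305.46 mg.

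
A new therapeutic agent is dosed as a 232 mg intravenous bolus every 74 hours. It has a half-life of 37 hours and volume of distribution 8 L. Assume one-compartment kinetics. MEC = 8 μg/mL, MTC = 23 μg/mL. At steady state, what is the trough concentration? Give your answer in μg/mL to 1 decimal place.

The dosing interval is 2 half-lives, so f = 2^(−2) = 0.25.
Accumulation ratio R = 1/(1 − f) = 1/0.75 = 4/3.
Single-dose peak C₀ = D/Vd = 232/8 = 29 μg/mL.
Steady-state peak Cmax,ss = C₀·R = 29 × 4/3 ≈ 38.667 μg/mL.
Steady-state trough Cmin,ss = Cmax,ss·f ≈ 38.667 × 0.25 ≈ 9.667 μg/mL.
Trough 9.7 μg/mL vs MEC 8 μg/mL: adequate.

9.7 μg/mL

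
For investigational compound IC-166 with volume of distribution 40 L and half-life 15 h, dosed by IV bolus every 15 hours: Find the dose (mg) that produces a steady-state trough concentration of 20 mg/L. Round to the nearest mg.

800 mg

τ/t½ = 15/15 ≈ 1, so f = (1/2)^(15/15) ≈ 0.500000.
Cmin,ss = (D/Vd)·f/(1−f), so D = Cmin,ss·Vd·(1−f)/f.
D = 20 × 40 × (1−f)/f ≈ 20 × 40 × 1.00000 ≈ 800.00 mg.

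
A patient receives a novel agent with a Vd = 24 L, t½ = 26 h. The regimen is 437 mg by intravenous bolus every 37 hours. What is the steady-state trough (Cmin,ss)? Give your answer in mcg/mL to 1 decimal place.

τ/t½ = 37/26 ≈ 1.4231, so fraction remaining f = (1/2)^(37/26) ≈ 0.3729.
Accumulation ratio R = 1/(1 − f) ≈ 1/0.6271 ≈ 1.5946.
Each bolus raises the concentration by D/Vd = 437/24 ≈ 18.208 mcg/mL.
Steady-state peak Cmax,ss = C₀·R ≈ 18.208 × 1.5946 ≈ 29.034 mcg/mL.
One interval later, Cmin,ss = Cmax,ss·e^(−kτ) ≈ 29.034 × 0.3729 ≈ 10.827 mcg/mL.

10.8 mcg/mL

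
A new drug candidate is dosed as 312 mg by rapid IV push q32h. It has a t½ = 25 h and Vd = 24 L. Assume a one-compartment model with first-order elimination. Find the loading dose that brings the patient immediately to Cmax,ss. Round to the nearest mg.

530 mg

f = (1/2)^(32/25) ≈ 0.411796; accumulation ratio R = 1/(1−f) ≈ 1.70009.
Loading dose to hit Cmax,ss on first dose: D_load = D_maint·R ≈ 312 × 1.70009 ≈ 530.43 mg.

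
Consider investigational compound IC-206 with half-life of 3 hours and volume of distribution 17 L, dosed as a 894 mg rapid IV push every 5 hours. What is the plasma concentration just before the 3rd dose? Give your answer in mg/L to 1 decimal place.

21.8 mg/L

f = (1/2)^(τ/t½) = (1/2)^(5/3) ≈ 0.3150.
C₀ = D/Vd = 894/17 ≈ 52.588 mg/L.
Before the 3rd dose, 2 doses have been given. Superposition: Cmin = C₀·(f + f²).
≈ 52.588 × (0.3150 + 0.0992) ≈ 52.588 × 0.4142 ≈ 21.782 mg/L.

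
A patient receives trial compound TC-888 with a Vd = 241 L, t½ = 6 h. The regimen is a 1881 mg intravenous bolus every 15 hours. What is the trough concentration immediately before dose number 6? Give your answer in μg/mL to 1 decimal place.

f = (1/2)^(τ/t½) = (1/2)^(15/6) ≈ 0.1768.
C₀ = D/Vd = 1881/241 ≈ 7.805 μg/mL.
Before the 6th dose, 5 doses have been given. Superposition: Cmin = C₀·(f + f² + … + f^5).
≈ 7.805 × (0.1768 + 0.0313 + 0.0055 + 0.0010 + 0.0002) ≈ 7.805 × 0.2148 ≈ 1.677 μg/mL.

1.7 μg/mL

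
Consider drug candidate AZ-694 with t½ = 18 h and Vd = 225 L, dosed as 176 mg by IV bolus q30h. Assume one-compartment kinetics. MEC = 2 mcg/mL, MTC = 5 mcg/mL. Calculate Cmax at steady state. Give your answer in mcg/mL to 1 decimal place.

k = ln2/t½ = ln2/18 ≈ 0.038508 h⁻¹; fraction remaining f = e^(−kτ) = e^(−0.038508×30) ≈ 0.3150.
Accumulation ratio R = 1/(1 − f) ≈ 1/0.6850 ≈ 1.4599.
Each bolus raises the concentration by D/Vd = 176/225 ≈ 0.782 mcg/mL.
Steady-state peak Cmax,ss = C₀·R ≈ 0.782 × 1.4599 ≈ 1.142 mcg/mL.
Peak 1.1 mcg/mL vs MTC 5 mcg/mL: below toxic threshold.

1.1 mcg/mL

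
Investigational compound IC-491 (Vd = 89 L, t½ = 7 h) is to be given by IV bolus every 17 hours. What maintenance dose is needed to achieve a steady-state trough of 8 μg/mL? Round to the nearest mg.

τ/t½ = 17/7 ≈ 2.4286, so f = (1/2)^(17/7) ≈ 0.185749.
Cmin,ss = (D/Vd)·f/(1−f), so D = Cmin,ss·Vd·(1−f)/f.
D = 8 × 89 × (1−f)/f ≈ 8 × 89 × 4.38361 ≈ 3121.13 mg.

3121 mg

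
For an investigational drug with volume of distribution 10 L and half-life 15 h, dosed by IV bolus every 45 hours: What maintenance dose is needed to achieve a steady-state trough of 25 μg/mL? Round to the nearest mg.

τ/t½ = 45/15 ≈ 3, so f = (1/2)^(45/15) ≈ 0.125000.
Cmin,ss = (D/Vd)·f/(1−f), so D = Cmin,ss·Vd·(1−f)/f.
D = 25 × 10 × (1−f)/f ≈ 25 × 10 × 7.00000 ≈ 1750.00 mg.

1750 mg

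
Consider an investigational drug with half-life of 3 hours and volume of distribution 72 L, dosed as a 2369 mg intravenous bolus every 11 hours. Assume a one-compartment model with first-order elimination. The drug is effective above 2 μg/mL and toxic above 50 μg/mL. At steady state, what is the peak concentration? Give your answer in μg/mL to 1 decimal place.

35.7 μg/mL

τ/t½ = 11/3 ≈ 3.6667, so fraction remaining f = (1/2)^(11/3) ≈ 0.0787.
At steady state, accumulation factor R = 1/(1 − e^(−kτ)) ≈ 1.0854.
Each bolus raises the concentration by D/Vd = 2369/72 ≈ 32.903 μg/mL.
Steady-state peak Cmax,ss = C₀·R ≈ 32.903 × 1.0854 ≈ 35.713 μg/mL.
Peak 35.7 μg/mL vs MTC 50 μg/mL: below toxic threshold.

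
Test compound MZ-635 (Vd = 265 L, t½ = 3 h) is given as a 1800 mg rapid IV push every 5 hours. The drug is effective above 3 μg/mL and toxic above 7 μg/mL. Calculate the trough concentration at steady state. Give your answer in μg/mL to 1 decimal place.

3.1 μg/mL

Over one 5-h interval, 5/3 ≈ 1.6667 half-lives elapse, leaving f ≈ 0.3150 of each dose.
At steady state, accumulation factor R = 1/(1 − e^(−kτ)) ≈ 1.4599.
Single-dose peak C₀ = D/Vd = 1800/265 ≈ 6.792 μg/mL.
Steady-state peak Cmax,ss = C₀·R ≈ 6.792 × 1.4599 ≈ 9.916 μg/mL.
Steady-state trough Cmin,ss = Cmax,ss·f ≈ 9.916 × 0.3150 ≈ 3.124 μg/mL.
Trough 3.1 μg/mL vs MEC 3 μg/mL: adequate.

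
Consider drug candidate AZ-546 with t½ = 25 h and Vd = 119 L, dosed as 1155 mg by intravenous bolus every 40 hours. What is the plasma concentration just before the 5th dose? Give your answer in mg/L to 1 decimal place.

f = (1/2)^(τ/t½) = (1/2)^(40/25) ≈ 0.3299.
C₀ = D/Vd = 1155/119 ≈ 9.706 mg/L.
Before the 5th dose, 4 doses have been given. Superposition: Cmin = C₀·(f + f² + … + f^4).
≈ 9.706 × (0.3299 + 0.1088 + 0.0359 + 0.0118) ≈ 9.706 × 0.4864 ≈ 4.721 mg/L.

4.7 mg/L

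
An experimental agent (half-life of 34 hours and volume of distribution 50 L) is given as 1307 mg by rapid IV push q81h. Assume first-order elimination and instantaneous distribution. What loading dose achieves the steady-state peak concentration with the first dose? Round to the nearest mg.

f = (1/2)^(81/34) ≈ 0.191796; accumulation ratio R = 1/(1−f) ≈ 1.23731.
Loading dose to hit Cmax,ss on first dose: D_load = D_maint·R ≈ 1307 × 1.23731 ≈ 1617.16 mg.

1617 mg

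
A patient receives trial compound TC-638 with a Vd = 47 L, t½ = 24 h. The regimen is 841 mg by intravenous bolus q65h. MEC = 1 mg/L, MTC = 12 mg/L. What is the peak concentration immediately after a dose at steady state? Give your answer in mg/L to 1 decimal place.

21.1 mg/L

Over one 65-h interval, 65/24 ≈ 2.7083 half-lives elapse, leaving f ≈ 0.1530 of each dose.
At steady state, accumulation factor R = 1/(1 − e^(−kτ)) ≈ 1.1806.
Single-dose peak C₀ = D/Vd = 841/47 ≈ 17.894 mg/L.
Steady-state peak Cmax,ss = C₀·R ≈ 17.894 × 1.1806 ≈ 21.126 mg/L.
Peak 21.1 mg/L vs MTC 12 mg/L: exceeds toxic threshold.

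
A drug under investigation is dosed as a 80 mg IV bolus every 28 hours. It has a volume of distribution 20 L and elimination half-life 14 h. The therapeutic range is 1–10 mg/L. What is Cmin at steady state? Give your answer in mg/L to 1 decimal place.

1.3 mg/L

τ = 28 h = 2 half-lives, so f = (1/2)^2 = 0.25.
At steady state, R = 1/(1 − 0.25) = 4/3.
Single-dose peak C₀ = D/Vd = 80/20 = 4 mg/L.
Steady-state peak Cmax,ss = C₀·R = 4 × 4/3 ≈ 5.333 mg/L.
Steady-state trough Cmin,ss = Cmax,ss·f ≈ 5.333 × 0.25 ≈ 1.333 mg/L.
Trough 1.3 mg/L vs MEC 1 mg/L: adequate.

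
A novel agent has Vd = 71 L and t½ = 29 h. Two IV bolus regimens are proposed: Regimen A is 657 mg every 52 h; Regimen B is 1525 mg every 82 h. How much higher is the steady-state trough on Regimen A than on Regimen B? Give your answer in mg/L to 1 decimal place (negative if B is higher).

Regimen A: f = (1/2)^(52/29) ≈ 0.2886; Cmin,ss = (657/71)·f/(1−f) ≈ 3.754 mg/L.
Regimen B: f = (1/2)^(82/29) ≈ 0.1409; Cmin,ss = (1525/71)·f/(1−f) ≈ 3.523 mg/L.
Difference ≈ 3.754 − 3.523 ≈ 0.231 mg/L.

0.2 mg/L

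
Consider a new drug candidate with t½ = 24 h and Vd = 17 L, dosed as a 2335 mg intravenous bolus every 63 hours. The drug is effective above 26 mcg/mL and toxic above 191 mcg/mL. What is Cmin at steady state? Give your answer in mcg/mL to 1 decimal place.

k = ln2/t½ = ln2/24 ≈ 0.028881 h⁻¹; fraction remaining f = e^(−kτ) = e^(−0.028881×63) ≈ 0.1621.
Single-dose peak C₀ = D/Vd = 2335/17 ≈ 137.353 mcg/mL.
Steady-state trough Cmin,ss = C₀·f/(1−f) ≈ 137.353 × 0.1621/0.8379 ≈ 26.572 mcg/mL.
Trough 26.6 mcg/mL vs MEC 26 mcg/mL: adequate.

26.6 mcg/mL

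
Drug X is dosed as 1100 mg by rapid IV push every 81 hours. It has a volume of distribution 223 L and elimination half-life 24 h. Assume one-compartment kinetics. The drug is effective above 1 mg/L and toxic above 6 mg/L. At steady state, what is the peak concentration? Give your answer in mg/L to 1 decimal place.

Over one 81-h interval, 81/24 ≈ 3.375 half-lives elapse, leaving f ≈ 0.0964 of each dose.
At steady state, accumulation factor R = 1/(1 − e^(−kτ)) ≈ 1.1067.
Single-dose peak C₀ = D/Vd = 1100/223 ≈ 4.933 mg/L.
Cmax,ss = C₀/(1 − f) ≈ 4.933/0.9036 ≈ 5.459 mg/L.
Peak 5.5 mg/L vs MTC 6 mg/L: below toxic threshold.

5.5 mg/L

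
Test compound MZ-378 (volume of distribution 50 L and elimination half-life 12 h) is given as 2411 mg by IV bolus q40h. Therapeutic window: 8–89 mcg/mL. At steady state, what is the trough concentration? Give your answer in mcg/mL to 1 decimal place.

τ/t½ = 40/12 ≈ 3.3333, so fraction remaining f = (1/2)^(40/12) ≈ 0.0992.
Each bolus raises the concentration by D/Vd = 2411/50 ≈ 48.220 mcg/mL.
Steady-state trough Cmin,ss = C₀·f/(1−f) ≈ 48.220 × 0.0992/0.9008 ≈ 5.310 mcg/mL.
Trough 5.3 mcg/mL vs MEC 8 mcg/mL: subtherapeutic.

5.3 mcg/mL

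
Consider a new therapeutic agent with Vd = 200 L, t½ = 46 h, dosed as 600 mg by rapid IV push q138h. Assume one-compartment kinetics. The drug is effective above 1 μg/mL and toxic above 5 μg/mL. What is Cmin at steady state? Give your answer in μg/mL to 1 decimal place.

0.4 μg/mL

The dosing interval is 3 half-lives, so f = 2^(−3) = 0.125.
Accumulation ratio R = 1/(1 − f) = 1/0.875 = 8/7.
Single-dose peak C₀ = D/Vd = 600/200 = 3 μg/mL.
Steady-state peak Cmax,ss = C₀·R = 3 × 8/7 ≈ 3.429 μg/mL.
Steady-state trough Cmin,ss = Cmax,ss·f ≈ 3.429 × 0.125 ≈ 0.429 μg/mL.
Trough 0.4 μg/mL vs MEC 1 μg/mL: subtherapeutic.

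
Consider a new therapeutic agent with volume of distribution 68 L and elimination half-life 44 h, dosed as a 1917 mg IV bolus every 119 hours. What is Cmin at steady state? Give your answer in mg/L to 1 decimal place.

Over one 119-h interval, 119/44 ≈ 2.7045 half-lives elapse, leaving f ≈ 0.1534 of each dose.
At steady state, accumulation factor R = 1/(1 − e^(−kτ)) ≈ 1.1812.
Single-dose peak C₀ = D/Vd = 1917/68 ≈ 28.191 mg/L.
Steady-state peak Cmax,ss = C₀·R ≈ 28.191 × 1.1812 ≈ 33.299 mg/L.
One interval later, Cmin,ss = Cmax,ss·e^(−kτ) ≈ 33.299 × 0.1534 ≈ 5.108 mg/L.

5.1 mg/L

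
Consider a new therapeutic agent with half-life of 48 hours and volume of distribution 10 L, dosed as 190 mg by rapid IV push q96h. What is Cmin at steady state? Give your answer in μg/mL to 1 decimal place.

The dosing interval is 2 half-lives, so f = 2^(−2) = 0.25.
Accumulation ratio R = 1/(1 − f) = 1/0.75 = 4/3.
Single-dose peak C₀ = D/Vd = 190/10 = 19 μg/mL.
Steady-state peak Cmax,ss = C₀·R = 19 × 4/3 ≈ 25.333 μg/mL.
Steady-state trough Cmin,ss = Cmax,ss·f ≈ 25.333 × 0.25 ≈ 6.333 μg/mL.

6.3 μg/mL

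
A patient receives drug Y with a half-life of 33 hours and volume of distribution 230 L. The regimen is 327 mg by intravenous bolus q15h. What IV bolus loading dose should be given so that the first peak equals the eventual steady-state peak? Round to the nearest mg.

1210 mg

f = (1/2)^(15/33) ≈ 0.729740; accumulation ratio R = 1/(1−f) ≈ 3.70014.
Loading dose to hit Cmax,ss on first dose: D_load = D_maint·R ≈ 327 × 3.70014 ≈ 1209.95 mg.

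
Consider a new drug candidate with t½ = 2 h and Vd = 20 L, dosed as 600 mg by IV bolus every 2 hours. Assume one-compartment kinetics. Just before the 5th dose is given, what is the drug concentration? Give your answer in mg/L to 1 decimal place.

f = (1/2)^(τ/t½) = (1/2)^(2/2) ≈ 0.5000.
C₀ = D/Vd = 600/20 ≈ 30.000 mg/L.
Before the 5th dose, 4 doses have been given. Superposition: Cmin = C₀·(f + f² + … + f^4).
≈ 30.000 × (0.5000 + 0.2500 + 0.1250 + 0.0625) ≈ 30.000 × 0.9375 ≈ 28.125 mg/L.

28.1 mg/L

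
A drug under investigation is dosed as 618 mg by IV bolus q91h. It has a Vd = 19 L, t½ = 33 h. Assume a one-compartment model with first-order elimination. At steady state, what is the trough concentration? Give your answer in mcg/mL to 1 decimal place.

5.6 mcg/mL

k = ln2/t½ = ln2/33 ≈ 0.021004 h⁻¹; fraction remaining f = e^(−kτ) = e^(−0.021004×91) ≈ 0.1479.
Single-dose peak C₀ = D/Vd = 618/19 ≈ 32.526 mcg/mL.
Steady-state trough Cmin,ss = C₀·f/(1−f) ≈ 32.526 × 0.1479/0.8521 ≈ 5.646 mcg/mL.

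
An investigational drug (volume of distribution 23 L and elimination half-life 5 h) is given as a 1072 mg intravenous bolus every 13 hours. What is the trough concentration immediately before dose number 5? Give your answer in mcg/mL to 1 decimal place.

9.2 mcg/mL

f = (1/2)^(τ/t½) = (1/2)^(13/5) ≈ 0.1649.
C₀ = D/Vd = 1072/23 ≈ 46.609 mcg/mL.
Before the 5th dose, 4 doses have been given. Superposition: Cmin = C₀·(f + f² + … + f^4).
≈ 46.609 × (0.1649 + 0.0272 + 0.0045 + 0.0007) ≈ 46.609 × 0.1973 ≈ 9.196 mcg/mL.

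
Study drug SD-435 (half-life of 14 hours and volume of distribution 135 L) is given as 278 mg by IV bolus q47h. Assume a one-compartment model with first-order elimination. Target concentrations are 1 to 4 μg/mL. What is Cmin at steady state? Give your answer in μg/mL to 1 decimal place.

0.2 μg/mL

τ/t½ = 47/14 ≈ 3.3571, so fraction remaining f = (1/2)^(47/14) ≈ 0.0976.
Accumulation ratio R = 1/(1 − f) ≈ 1/0.9024 ≈ 1.1082.
Each bolus raises the concentration by D/Vd = 278/135 ≈ 2.059 μg/mL.
Cmax,ss = C₀/(1 − f) ≈ 2.059/0.9024 ≈ 2.282 μg/mL.
One interval later, Cmin,ss = Cmax,ss·e^(−kτ) ≈ 2.282 × 0.0976 ≈ 0.223 μg/mL.
Trough 0.2 μg/mL vs MEC 1 μg/mL: subtherapeutic.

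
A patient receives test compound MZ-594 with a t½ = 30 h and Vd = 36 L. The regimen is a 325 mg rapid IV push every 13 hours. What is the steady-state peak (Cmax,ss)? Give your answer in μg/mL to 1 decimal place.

Over one 13-h interval, 13/30 ≈ 0.43333 half-lives elapse, leaving f ≈ 0.7405 of each dose.
Accumulation ratio R = 1/(1 − f) ≈ 1/0.2595 ≈ 3.8536.
Each bolus raises the concentration by D/Vd = 325/36 ≈ 9.028 μg/mL.
Steady-state peak Cmax,ss = C₀·R ≈ 9.028 × 3.8536 ≈ 34.790 μg/mL.

34.8 μg/mL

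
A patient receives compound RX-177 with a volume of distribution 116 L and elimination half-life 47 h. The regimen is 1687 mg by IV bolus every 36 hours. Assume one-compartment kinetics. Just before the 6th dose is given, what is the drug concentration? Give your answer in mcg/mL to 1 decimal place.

f = (1/2)^(τ/t½) = (1/2)^(36/47) ≈ 0.5881.
C₀ = D/Vd = 1687/116 ≈ 14.543 mcg/mL.
Before the 6th dose, 5 doses have been given. Superposition: Cmin = C₀·(f + f² + … + f^5).
≈ 14.543 × (0.5881 + 0.3459 + 0.2034 + 0.1196 + 0.0703) ≈ 14.543 × 1.3273 ≈ 19.303 mcg/mL.

19.3 mcg/mL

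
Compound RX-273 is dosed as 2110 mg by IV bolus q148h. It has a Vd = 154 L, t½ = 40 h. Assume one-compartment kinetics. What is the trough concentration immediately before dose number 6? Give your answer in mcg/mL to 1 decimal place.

f = (1/2)^(τ/t½) = (1/2)^(148/40) ≈ 0.0769.
C₀ = D/Vd = 2110/154 ≈ 13.701 mcg/mL.
Before the 6th dose, 5 doses have been given. Superposition: Cmin = C₀·(f + f² + … + f^5).
≈ 13.701 × (0.0769 + 0.0059 + 0.0005 + 0.0000 + 0.0000) ≈ 13.701 × 0.0833 ≈ 1.141 mcg/mL.

1.1 mcg/mL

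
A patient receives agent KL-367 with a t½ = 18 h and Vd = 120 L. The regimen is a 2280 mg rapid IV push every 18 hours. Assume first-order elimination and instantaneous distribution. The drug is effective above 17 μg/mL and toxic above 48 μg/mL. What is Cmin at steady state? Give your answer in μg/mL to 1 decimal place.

19.0 μg/mL

The dosing interval is 1 half-life, so f = 2^(−1) = 0.5.
Accumulation ratio R = 1/(1 − f) = 1/0.5 = 2/1.
Single-dose peak C₀ = D/Vd = 2280/120 = 19 μg/mL.
Steady-state peak Cmax,ss = C₀·R = 19 × 2/1 ≈ 38.000 μg/mL.
Steady-state trough Cmin,ss = Cmax,ss·f ≈ 38.000 × 0.5 ≈ 19.000 μg/mL.
Trough 19.0 μg/mL vs MEC 17 μg/mL: adequate.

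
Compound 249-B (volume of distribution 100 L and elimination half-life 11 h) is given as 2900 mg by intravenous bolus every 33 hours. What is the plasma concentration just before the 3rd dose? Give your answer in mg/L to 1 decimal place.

f = (1/2)^(τ/t½) = (1/2)^(33/11) ≈ 0.1250.
C₀ = D/Vd = 2900/100 ≈ 29.000 mg/L.
Before the 3rd dose, 2 doses have been given. Superposition: Cmin = C₀·(f + f²).
≈ 29.000 × (0.1250 + 0.0156) ≈ 29.000 × 0.1406 ≈ 4.077 mg/L.

4.1 mg/L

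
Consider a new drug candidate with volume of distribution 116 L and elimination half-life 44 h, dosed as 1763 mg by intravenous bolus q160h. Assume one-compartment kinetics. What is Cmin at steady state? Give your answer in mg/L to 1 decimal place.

Over one 160-h interval, 160/44 ≈ 3.6364 half-lives elapse, leaving f ≈ 0.0804 of each dose.
At steady state, accumulation factor R = 1/(1 − e^(−kτ)) ≈ 1.0874.
Single-dose peak C₀ = D/Vd = 1763/116 ≈ 15.198 mg/L.
Steady-state peak Cmax,ss = C₀·R ≈ 15.198 × 1.0874 ≈ 16.526 mg/L.
One interval later, Cmin,ss = Cmax,ss·e^(−kτ) ≈ 16.526 × 0.0804 ≈ 1.329 mg/L.

1.3 mg/L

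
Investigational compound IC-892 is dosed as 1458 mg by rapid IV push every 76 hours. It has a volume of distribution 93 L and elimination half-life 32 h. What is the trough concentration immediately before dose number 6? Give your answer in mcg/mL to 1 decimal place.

f = (1/2)^(τ/t½) = (1/2)^(76/32) ≈ 0.1928.
C₀ = D/Vd = 1458/93 ≈ 15.677 mcg/mL.
Before the 6th dose, 5 doses have been given. Superposition: Cmin = C₀·(f + f² + … + f^5).
≈ 15.677 × (0.1928 + 0.0372 + 0.0072 + 0.0014 + 0.0003) ≈ 15.677 × 0.2389 ≈ 3.745 mcg/mL.

3.7 mcg/mL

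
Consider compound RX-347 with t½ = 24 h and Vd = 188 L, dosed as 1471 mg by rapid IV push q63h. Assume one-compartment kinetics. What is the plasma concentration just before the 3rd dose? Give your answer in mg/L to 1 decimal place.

f = (1/2)^(τ/t½) = (1/2)^(63/24) ≈ 0.1621.
C₀ = D/Vd = 1471/188 ≈ 7.824 mg/L.
Before the 3rd dose, 2 doses have been given. Superposition: Cmin = C₀·(f + f²).
≈ 7.824 × (0.1621 + 0.0263) ≈ 7.824 × 0.1884 ≈ 1.474 mg/L.

1.5 mg/L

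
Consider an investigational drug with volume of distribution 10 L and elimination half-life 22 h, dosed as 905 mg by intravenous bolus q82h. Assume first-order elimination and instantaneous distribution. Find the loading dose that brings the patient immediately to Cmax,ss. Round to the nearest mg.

979 mg

f = (1/2)^(82/22) ≈ 0.075506; accumulation ratio R = 1/(1−f) ≈ 1.08167.
Loading dose to hit Cmax,ss on first dose: D_load = D_maint·R ≈ 905 × 1.08167 ≈ 978.91 mg.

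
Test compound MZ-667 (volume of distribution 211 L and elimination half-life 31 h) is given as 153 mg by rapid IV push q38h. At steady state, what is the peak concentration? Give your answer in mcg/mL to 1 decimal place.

1.3 mcg/mL

τ/t½ = 38/31 ≈ 1.2258, so fraction remaining f = (1/2)^(38/31) ≈ 0.4276.
At steady state, accumulation factor R = 1/(1 − e^(−kτ)) ≈ 1.7470.
Each bolus raises the concentration by D/Vd = 153/211 ≈ 0.725 mcg/mL.
Steady-state peak Cmax,ss = C₀·R ≈ 0.725 × 1.7470 ≈ 1.267 mcg/mL.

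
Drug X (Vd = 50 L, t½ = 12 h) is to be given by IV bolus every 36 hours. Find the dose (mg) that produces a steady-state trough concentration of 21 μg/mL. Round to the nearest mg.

τ/t½ = 36/12 ≈ 3, so f = (1/2)^(36/12) ≈ 0.125000.
Cmin,ss = (D/Vd)·f/(1−f), so D = Cmin,ss·Vd·(1−f)/f.
D = 21 × 50 × (1−f)/f ≈ 21 × 50 × 7.00000 ≈ 7350.00 mg.

7350 mg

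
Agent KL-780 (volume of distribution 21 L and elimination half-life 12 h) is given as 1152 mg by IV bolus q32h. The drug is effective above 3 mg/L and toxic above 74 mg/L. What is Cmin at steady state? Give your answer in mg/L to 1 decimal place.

k = ln2/t½ = ln2/12 ≈ 0.057762 h⁻¹; fraction remaining f = e^(−kτ) = e^(−0.057762×32) ≈ 0.1575.
At steady state, accumulation factor R = 1/(1 − e^(−kτ)) ≈ 1.1869.
Single-dose peak C₀ = D/Vd = 1152/21 ≈ 54.857 mg/L.
Steady-state peak Cmax,ss = C₀·R ≈ 54.857 × 1.1869 ≈ 65.110 mg/L.
One interval later, Cmin,ss = Cmax,ss·e^(−kτ) ≈ 65.110 × 0.1575 ≈ 10.255 mg/L.
Trough 10.3 mg/L vs MEC 3 mg/L: adequate.

10.3 mg/L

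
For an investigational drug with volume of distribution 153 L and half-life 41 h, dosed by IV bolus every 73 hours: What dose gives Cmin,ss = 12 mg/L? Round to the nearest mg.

4471 mg

τ/t½ = 73/41 ≈ 1.7805, so f = (1/2)^(73/41) ≈ 0.291085.
Cmin,ss = (D/Vd)·f/(1−f), so D = Cmin,ss·Vd·(1−f)/f.
D = 12 × 153 × (1−f)/f ≈ 12 × 153 × 2.43542 ≈ 4471.43 mg.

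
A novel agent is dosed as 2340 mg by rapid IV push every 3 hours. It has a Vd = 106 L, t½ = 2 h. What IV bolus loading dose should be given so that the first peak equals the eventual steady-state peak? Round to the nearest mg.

3620 mg

f = (1/2)^(3/2) ≈ 0.353553; accumulation ratio R = 1/(1−f) ≈ 1.54692.
Loading dose to hit Cmax,ss on first dose: D_load = D_maint·R ≈ 2340 × 1.54692 ≈ 3619.79 mg.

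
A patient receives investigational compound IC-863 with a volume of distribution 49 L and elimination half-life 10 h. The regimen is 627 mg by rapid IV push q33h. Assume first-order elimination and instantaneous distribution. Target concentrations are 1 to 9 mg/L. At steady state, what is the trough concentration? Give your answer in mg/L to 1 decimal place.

1.4 mg/L

Over one 33-h interval, 33/10 ≈ 3.3 half-lives elapse, leaving f ≈ 0.1015 of each dose.
Accumulation ratio R = 1/(1 − f) ≈ 1/0.8985 ≈ 1.1130.
Single-dose peak C₀ = D/Vd = 627/49 ≈ 12.796 mg/L.
Cmax,ss = C₀/(1 − f) ≈ 12.796/0.8985 ≈ 14.242 mg/L.
One interval later, Cmin,ss = Cmax,ss·e^(−kτ) ≈ 14.242 × 0.1015 ≈ 1.446 mg/L.
Trough 1.4 mg/L vs MEC 1 mg/L: adequate.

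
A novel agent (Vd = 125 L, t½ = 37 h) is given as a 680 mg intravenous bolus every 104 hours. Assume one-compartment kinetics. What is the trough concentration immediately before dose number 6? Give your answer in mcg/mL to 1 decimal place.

0.9 mcg/mL

f = (1/2)^(τ/t½) = (1/2)^(104/37) ≈ 0.1425.
C₀ = D/Vd = 680/125 ≈ 5.440 mcg/mL.
Before the 6th dose, 5 doses have been given. Superposition: Cmin = C₀·(f + f² + … + f^5).
≈ 5.440 × (0.1425 + 0.0203 + 0.0029 + 0.0004 + 0.0001) ≈ 5.440 × 0.1662 ≈ 0.904 mcg/mL.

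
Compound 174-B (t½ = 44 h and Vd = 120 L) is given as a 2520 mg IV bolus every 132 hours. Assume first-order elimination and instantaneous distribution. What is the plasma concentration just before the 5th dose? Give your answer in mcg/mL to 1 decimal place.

3.0 mcg/mL

f = (1/2)^(τ/t½) = (1/2)^(132/44) ≈ 0.1250.
C₀ = D/Vd = 2520/120 ≈ 21.000 mcg/mL.
Before the 5th dose, 4 doses have been given. Superposition: Cmin = C₀·(f + f² + … + f^4).
≈ 21.000 × (0.1250 + 0.0156 + 0.0020 + 0.0002) ≈ 21.000 × 0.1428 ≈ 2.999 mcg/mL.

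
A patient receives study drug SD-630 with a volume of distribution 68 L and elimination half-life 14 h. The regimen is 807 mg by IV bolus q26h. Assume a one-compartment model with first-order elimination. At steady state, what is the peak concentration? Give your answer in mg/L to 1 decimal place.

k = ln2/t½ = ln2/14 ≈ 0.049511 h⁻¹; fraction remaining f = e^(−kτ) = e^(−0.049511×26) ≈ 0.2760.
At steady state, accumulation factor R = 1/(1 − e^(−kτ)) ≈ 1.3812.
Single-dose peak C₀ = D/Vd = 807/68 ≈ 11.868 mg/L.
Cmax,ss = C₀/(1 − f) ≈ 11.868/0.7240 ≈ 16.392 mg/L.

16.4 mg/L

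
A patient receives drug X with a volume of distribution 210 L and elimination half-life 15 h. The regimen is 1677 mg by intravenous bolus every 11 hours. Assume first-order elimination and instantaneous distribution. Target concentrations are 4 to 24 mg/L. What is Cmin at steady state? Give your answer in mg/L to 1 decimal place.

12.1 mg/L

Over one 11-h interval, 11/15 ≈ 0.73333 half-lives elapse, leaving f ≈ 0.6015 of each dose.
Each bolus raises the concentration by D/Vd = 1677/210 ≈ 7.986 mg/L.
Steady-state trough Cmin,ss = C₀·f/(1−f) ≈ 7.986 × 0.6015/0.3985 ≈ 12.054 mg/L.
Trough 12.1 mg/L vs MEC 4 mg/L: adequate.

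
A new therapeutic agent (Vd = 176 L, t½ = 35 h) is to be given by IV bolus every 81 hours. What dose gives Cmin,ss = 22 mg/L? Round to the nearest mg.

τ/t½ = 81/35 ≈ 2.3143, so f = (1/2)^(81/35) ≈ 0.201062.
Cmin,ss = (D/Vd)·f/(1−f), so D = Cmin,ss·Vd·(1−f)/f.
D = 22 × 176 × (1−f)/f ≈ 22 × 176 × 3.97359 ≈ 15385.74 mg.

15386 mg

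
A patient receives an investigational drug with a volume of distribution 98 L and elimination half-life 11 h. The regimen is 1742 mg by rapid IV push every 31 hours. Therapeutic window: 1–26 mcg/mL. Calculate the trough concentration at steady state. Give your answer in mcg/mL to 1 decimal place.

2.9 mcg/mL

τ/t½ = 31/11 ≈ 2.8182, so fraction remaining f = (1/2)^(31/11) ≈ 0.1418.
At steady state, accumulation factor R = 1/(1 − e^(−kτ)) ≈ 1.1652.
Each bolus raises the concentration by D/Vd = 1742/98 ≈ 17.776 mcg/mL.
Cmax,ss = C₀/(1 − f) ≈ 17.776/0.8582 ≈ 20.713 mcg/mL.
One interval later, Cmin,ss = Cmax,ss·e^(−kτ) ≈ 20.713 × 0.1418 ≈ 2.937 mcg/mL.
Trough 2.9 mcg/mL vs MEC 1 mcg/mL: adequate.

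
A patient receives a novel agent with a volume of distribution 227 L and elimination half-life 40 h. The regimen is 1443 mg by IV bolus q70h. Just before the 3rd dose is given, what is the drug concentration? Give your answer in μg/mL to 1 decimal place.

2.5 μg/mL

f = (1/2)^(τ/t½) = (1/2)^(70/40) ≈ 0.2973.
C₀ = D/Vd = 1443/227 ≈ 6.357 μg/mL.
Before the 3rd dose, 2 doses have been given. Superposition: Cmin = C₀·(f + f²).
≈ 6.357 × (0.2973 + 0.0884) ≈ 6.357 × 0.3857 ≈ 2.452 μg/mL.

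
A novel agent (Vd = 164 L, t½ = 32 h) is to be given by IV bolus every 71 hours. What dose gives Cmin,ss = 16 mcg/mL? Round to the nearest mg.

τ/t½ = 71/32 ≈ 2.2188, so f = (1/2)^(71/32) ≈ 0.214827.
Cmin,ss = (D/Vd)·f/(1−f), so D = Cmin,ss·Vd·(1−f)/f.
D = 16 × 164 × (1−f)/f ≈ 16 × 164 × 3.65491 ≈ 9590.48 mg.

9590 mg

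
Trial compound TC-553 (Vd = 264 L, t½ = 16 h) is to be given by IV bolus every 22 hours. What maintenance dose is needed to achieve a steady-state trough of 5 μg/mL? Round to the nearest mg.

τ/t½ = 22/16 ≈ 1.375, so f = (1/2)^(22/16) ≈ 0.385553.
Cmin,ss = (D/Vd)·f/(1−f), so D = Cmin,ss·Vd·(1−f)/f.
D = 5 × 264 × (1−f)/f ≈ 5 × 264 × 1.59368 ≈ 2103.66 mg.

2104 mg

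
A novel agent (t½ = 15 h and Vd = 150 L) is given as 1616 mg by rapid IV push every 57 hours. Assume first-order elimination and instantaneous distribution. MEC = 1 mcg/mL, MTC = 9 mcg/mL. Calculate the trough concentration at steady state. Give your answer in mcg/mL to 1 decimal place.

k = ln2/t½ = ln2/15 ≈ 0.046210 h⁻¹; fraction remaining f = e^(−kτ) = e^(−0.046210×57) ≈ 0.0718.
At steady state, accumulation factor R = 1/(1 − e^(−kτ)) ≈ 1.0774.
Each bolus raises the concentration by D/Vd = 1616/150 ≈ 10.773 mcg/mL.
Cmax,ss = C₀/(1 − f) ≈ 10.773/0.9282 ≈ 11.606 mcg/mL.
Steady-state trough Cmin,ss = Cmax,ss·f ≈ 11.606 × 0.0718 ≈ 0.833 mcg/mL.
Trough 0.8 mcg/mL vs MEC 1 mcg/mL: subtherapeutic.

0.8 mcg/mL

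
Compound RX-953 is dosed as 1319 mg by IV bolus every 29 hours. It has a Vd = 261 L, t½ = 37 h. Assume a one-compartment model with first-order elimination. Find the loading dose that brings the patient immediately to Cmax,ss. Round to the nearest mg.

f = (1/2)^(29/37) ≈ 0.580841; accumulation ratio R = 1/(1−f) ≈ 2.38573.
Loading dose to hit Cmax,ss on first dose: D_load = D_maint·R ≈ 1319 × 2.38573 ≈ 3146.78 mg.

3147 mg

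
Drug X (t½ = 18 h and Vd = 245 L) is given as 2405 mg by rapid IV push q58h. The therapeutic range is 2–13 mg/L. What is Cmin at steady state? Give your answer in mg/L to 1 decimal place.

1.2 mg/L

τ/t½ = 58/18 ≈ 3.2222, so fraction remaining f = (1/2)^(58/18) ≈ 0.1072.
Accumulation ratio R = 1/(1 − f) ≈ 1/0.8928 ≈ 1.1201.
Single-dose peak C₀ = D/Vd = 2405/245 ≈ 9.816 mg/L.
Cmax,ss = C₀/(1 − f) ≈ 9.816/0.8928 ≈ 10.995 mg/L.
One interval later, Cmin,ss = Cmax,ss·e^(−kτ) ≈ 10.995 × 0.1072 ≈ 1.179 mg/L.
Trough 1.2 mg/L vs MEC 2 mg/L: subtherapeutic.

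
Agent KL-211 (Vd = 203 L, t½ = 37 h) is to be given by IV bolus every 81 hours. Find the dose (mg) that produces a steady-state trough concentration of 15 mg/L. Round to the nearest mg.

τ/t½ = 81/37 ≈ 2.1892, so f = (1/2)^(81/37) ≈ 0.219275.
Cmin,ss = (D/Vd)·f/(1−f), so D = Cmin,ss·Vd·(1−f)/f.
D = 15 × 203 × (1−f)/f ≈ 15 × 203 × 3.56048 ≈ 10841.66 mg.

10842 mg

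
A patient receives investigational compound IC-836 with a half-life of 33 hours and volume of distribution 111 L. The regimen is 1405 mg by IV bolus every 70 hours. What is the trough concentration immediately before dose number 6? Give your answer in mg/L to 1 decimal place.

f = (1/2)^(τ/t½) = (1/2)^(70/33) ≈ 0.2299.
C₀ = D/Vd = 1405/111 ≈ 12.658 mg/L.
Before the 6th dose, 5 doses have been given. Superposition: Cmin = C₀·(f + f² + … + f^5).
≈ 12.658 × (0.2299 + 0.0529 + 0.0122 + 0.0028 + 0.0006) ≈ 12.658 × 0.2984 ≈ 3.777 mg/L.

3.8 mg/L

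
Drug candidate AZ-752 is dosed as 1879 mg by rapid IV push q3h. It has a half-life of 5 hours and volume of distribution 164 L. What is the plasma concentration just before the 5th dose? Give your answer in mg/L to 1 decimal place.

f = (1/2)^(τ/t½) = (1/2)^(3/5) ≈ 0.6598.
C₀ = D/Vd = 1879/164 ≈ 11.457 mg/L.
Before the 5th dose, 4 doses have been given. Superposition: Cmin = C₀·(f + f² + … + f^4).
≈ 11.457 × (0.6598 + 0.4353 + 0.2872 + 0.1895) ≈ 11.457 × 1.5718 ≈ 18.008 mg/L.

18.0 mg/L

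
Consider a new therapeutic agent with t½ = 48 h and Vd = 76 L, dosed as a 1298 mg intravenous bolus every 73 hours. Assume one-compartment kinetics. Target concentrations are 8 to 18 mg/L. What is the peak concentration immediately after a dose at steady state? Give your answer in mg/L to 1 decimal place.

26.2 mg/L

k = ln2/t½ = ln2/48 ≈ 0.014441 h⁻¹; fraction remaining f = e^(−kτ) = e^(−0.014441×73) ≈ 0.3485.
At steady state, accumulation factor R = 1/(1 − e^(−kτ)) ≈ 1.5349.
Single-dose peak C₀ = D/Vd = 1298/76 ≈ 17.079 mg/L.
Cmax,ss = C₀/(1 − f) ≈ 17.079/0.6515 ≈ 26.215 mg/L.
Peak 26.2 mg/L vs MTC 18 mg/L: exceeds toxic threshold.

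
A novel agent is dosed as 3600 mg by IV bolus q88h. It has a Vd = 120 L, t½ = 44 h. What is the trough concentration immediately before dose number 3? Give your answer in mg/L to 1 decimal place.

f = (1/2)^(τ/t½) = (1/2)^(88/44) ≈ 0.2500.
C₀ = D/Vd = 3600/120 ≈ 30.000 mg/L.
Before the 3rd dose, 2 doses have been given. Superposition: Cmin = C₀·(f + f²).
≈ 30.000 × (0.2500 + 0.0625) ≈ 30.000 × 0.3125 ≈ 9.375 mg/L.

9.4 mg/L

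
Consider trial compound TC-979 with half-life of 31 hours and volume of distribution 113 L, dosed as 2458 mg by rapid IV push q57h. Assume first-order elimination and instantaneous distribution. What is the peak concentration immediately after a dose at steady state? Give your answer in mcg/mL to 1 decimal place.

30.2 mcg/mL

k = ln2/t½ = ln2/31 ≈ 0.022360 h⁻¹; fraction remaining f = e^(−kτ) = e^(−0.022360×57) ≈ 0.2796.
Accumulation ratio R = 1/(1 − f) ≈ 1/0.7204 ≈ 1.3881.
Single-dose peak C₀ = D/Vd = 2458/113 ≈ 21.752 mcg/mL.
Cmax,ss = C₀/(1 − f) ≈ 21.752/0.7204 ≈ 30.194 mcg/mL.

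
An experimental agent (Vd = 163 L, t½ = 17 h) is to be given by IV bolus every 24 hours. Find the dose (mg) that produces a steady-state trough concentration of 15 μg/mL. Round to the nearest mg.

4060 mg

τ/t½ = 24/17 ≈ 1.4118, so f = (1/2)^(24/17) ≈ 0.375852.
Cmin,ss = (D/Vd)·f/(1−f), so D = Cmin,ss·Vd·(1−f)/f.
D = 15 × 163 × (1−f)/f ≈ 15 × 163 × 1.66062 ≈ 4060.22 mg.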